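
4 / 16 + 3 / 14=13/28 = 0.46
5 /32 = 0.16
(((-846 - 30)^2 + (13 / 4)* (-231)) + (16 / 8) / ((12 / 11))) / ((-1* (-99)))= 9199525/1188 = 7743.71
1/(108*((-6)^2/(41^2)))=1681/3888 = 0.43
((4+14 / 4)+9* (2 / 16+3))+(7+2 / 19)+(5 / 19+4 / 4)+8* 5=12767/152 = 83.99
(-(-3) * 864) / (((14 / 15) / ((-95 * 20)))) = -36936000/7 = -5276571.43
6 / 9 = 2/3 = 0.67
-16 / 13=-1.23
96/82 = 48/41 = 1.17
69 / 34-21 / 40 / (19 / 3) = 25149/12920 = 1.95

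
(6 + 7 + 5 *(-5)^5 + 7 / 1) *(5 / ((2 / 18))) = -702225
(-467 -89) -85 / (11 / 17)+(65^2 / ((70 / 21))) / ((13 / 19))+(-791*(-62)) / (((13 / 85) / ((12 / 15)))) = 73700061/286 = 257692.52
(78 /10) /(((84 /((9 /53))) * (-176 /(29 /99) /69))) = -26013/14365120 = 0.00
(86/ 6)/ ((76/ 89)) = 3827/228 = 16.79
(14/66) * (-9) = -21/11 = -1.91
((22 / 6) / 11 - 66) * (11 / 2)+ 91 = -1621/6 = -270.17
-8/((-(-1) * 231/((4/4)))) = -8/231 = -0.03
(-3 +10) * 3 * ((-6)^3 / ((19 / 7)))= -31752/19 = -1671.16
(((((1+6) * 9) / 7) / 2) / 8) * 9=81/16 = 5.06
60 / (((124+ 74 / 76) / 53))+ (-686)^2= 744993748/1583 = 470621.45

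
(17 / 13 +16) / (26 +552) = 225/7514 = 0.03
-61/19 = -3.21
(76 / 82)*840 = 31920/41 = 778.54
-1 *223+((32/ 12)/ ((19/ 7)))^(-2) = -696079/3136 = -221.96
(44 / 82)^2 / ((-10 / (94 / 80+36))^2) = 267551449/67240000 = 3.98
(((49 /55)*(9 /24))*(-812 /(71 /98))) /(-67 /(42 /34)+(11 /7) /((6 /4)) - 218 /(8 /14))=61412778/71293585 = 0.86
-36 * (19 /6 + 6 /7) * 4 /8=-507/7 = -72.43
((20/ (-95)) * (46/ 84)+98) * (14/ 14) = 39056/399 = 97.88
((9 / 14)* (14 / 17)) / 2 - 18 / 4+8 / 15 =-944/255 = -3.70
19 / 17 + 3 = 70/17 = 4.12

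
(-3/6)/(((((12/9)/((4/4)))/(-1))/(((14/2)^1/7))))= 3/8 = 0.38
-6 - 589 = -595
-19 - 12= -31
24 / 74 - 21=-765/37 = -20.68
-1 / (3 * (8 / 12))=-0.50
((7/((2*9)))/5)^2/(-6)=-49/48600 = 0.00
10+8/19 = 198/19 = 10.42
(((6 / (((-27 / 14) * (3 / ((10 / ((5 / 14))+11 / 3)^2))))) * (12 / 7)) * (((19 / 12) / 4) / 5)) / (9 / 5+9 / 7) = -1200325/26244 = -45.74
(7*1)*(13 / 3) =91/3 = 30.33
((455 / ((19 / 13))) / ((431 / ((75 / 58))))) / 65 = 6825/474962 = 0.01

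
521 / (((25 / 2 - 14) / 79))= -82318/3 = -27439.33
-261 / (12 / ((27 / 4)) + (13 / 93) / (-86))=-6262434/42617 = -146.95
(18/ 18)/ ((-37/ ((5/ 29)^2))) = -25/31117 = 0.00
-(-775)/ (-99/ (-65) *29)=50375/2871 = 17.55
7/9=0.78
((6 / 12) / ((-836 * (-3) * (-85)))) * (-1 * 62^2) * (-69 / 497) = -22103/17658410 = 0.00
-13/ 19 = -0.68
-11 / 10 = -1.10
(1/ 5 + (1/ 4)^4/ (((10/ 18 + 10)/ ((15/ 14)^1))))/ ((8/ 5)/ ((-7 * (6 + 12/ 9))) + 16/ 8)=750541/7373824 = 0.10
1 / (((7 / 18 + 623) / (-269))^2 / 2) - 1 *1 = -79020913/125910841 = -0.63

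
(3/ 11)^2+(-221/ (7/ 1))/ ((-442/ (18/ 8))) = 1593/6776 = 0.24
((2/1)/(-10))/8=-1/40 = -0.02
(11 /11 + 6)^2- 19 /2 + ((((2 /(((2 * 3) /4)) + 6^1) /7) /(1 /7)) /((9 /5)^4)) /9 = 14022113/354294 = 39.58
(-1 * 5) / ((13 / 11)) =-55/13 = -4.23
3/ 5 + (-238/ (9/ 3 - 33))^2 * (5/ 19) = 14674/855 = 17.16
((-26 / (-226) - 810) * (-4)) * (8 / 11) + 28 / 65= 190390164/80795 = 2356.46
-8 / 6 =-4/3 = -1.33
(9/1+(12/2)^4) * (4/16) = 1305/4 = 326.25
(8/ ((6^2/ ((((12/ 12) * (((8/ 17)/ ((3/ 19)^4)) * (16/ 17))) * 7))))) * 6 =467070464/70227 = 6650.87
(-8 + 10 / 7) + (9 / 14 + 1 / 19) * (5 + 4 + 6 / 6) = 51/133 = 0.38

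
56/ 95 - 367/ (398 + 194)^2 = 19591119/33294080 = 0.59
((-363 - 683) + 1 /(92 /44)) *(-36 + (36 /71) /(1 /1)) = 60598440/1633 = 37108.66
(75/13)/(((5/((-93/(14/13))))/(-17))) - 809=12389/14 = 884.93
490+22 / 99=4412/9 = 490.22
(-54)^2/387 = 324/43 = 7.53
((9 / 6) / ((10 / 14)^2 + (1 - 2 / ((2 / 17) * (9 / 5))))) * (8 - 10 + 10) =-5292/3499 = -1.51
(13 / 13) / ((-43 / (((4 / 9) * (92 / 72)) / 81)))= -46/282123 = 0.00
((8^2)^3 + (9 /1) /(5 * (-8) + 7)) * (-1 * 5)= -14417905/11 = -1310718.64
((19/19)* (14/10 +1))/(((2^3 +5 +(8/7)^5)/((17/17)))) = 67228/418765 = 0.16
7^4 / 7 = 343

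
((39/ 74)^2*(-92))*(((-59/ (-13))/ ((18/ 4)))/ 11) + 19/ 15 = -1.08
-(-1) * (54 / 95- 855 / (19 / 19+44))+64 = 4329/95 = 45.57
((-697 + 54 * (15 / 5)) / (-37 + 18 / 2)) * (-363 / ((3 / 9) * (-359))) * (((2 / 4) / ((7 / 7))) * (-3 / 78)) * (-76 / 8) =10.59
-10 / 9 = -1.11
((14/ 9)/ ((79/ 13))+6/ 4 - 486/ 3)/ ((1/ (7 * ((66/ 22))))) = -1595069/474 = -3365.12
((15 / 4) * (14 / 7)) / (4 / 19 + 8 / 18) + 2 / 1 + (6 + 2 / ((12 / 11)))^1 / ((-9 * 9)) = 726895/54432 = 13.35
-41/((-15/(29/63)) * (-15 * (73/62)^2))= -4570516/75538575 = -0.06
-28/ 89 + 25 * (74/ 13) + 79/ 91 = 1157033/8099 = 142.86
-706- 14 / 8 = -2831/4 = -707.75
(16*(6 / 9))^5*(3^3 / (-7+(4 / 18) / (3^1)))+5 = -100662361/187 = -538301.40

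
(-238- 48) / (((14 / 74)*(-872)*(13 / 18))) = 3663/1526 = 2.40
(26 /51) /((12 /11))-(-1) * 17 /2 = 1372/153 = 8.97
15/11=1.36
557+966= 1523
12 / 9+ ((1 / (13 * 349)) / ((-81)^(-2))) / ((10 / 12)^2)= 1162288/340275 = 3.42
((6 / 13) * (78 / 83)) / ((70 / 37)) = 666/2905 = 0.23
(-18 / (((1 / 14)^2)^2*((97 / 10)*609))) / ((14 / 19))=-446880/2813 = -158.86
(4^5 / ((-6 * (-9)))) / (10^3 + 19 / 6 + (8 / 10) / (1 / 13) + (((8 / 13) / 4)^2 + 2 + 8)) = 865280/46706427 = 0.02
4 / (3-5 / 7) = 7/4 = 1.75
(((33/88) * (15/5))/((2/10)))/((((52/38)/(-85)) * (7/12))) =-218025/364 = -598.97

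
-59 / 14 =-4.21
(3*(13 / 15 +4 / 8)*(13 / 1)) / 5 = 533/50 = 10.66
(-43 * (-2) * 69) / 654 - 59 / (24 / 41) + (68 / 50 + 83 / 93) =-60460987/675800 = -89.47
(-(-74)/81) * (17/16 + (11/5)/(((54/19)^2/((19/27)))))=73069487/63772920 = 1.15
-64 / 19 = -3.37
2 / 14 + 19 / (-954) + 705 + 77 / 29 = 137069725/193662 = 707.78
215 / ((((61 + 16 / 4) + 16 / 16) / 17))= 3655/66 = 55.38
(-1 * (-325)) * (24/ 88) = 88.64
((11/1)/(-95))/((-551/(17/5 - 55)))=-2838/261725 = -0.01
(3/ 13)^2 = 9/169 = 0.05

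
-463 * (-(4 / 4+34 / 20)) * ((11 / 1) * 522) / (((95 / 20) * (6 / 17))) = 406757538/95 = 4281658.29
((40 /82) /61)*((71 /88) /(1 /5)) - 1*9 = -493423/55022 = -8.97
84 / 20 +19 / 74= 1649/370 = 4.46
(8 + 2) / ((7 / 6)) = 60/7 = 8.57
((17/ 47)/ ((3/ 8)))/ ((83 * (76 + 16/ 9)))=102/682675 = 0.00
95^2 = 9025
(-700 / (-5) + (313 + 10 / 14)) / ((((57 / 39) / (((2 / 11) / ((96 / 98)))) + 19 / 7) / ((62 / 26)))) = 689192/6745 = 102.18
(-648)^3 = -272097792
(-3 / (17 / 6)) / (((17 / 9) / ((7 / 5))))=-1134/1445 = -0.78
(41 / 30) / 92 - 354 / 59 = -16519/2760 = -5.99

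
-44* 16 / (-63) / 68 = 176/1071 = 0.16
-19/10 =-1.90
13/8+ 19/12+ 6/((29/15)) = 4393/696 = 6.31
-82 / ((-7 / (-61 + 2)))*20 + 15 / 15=-96753/7 = -13821.86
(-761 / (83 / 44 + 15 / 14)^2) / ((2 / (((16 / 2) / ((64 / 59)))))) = -266206171/829921 = -320.76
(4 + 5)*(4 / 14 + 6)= 396/7 = 56.57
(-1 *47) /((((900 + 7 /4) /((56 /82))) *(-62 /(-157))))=-413224/4584497 = -0.09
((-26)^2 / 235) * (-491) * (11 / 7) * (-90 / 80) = 8214921/3290 = 2496.94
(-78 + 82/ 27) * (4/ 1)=-8096/27 = -299.85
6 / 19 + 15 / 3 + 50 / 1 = 1051/19 = 55.32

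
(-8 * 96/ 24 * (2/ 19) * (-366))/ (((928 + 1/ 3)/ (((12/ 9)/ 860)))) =23424/11376725 = 0.00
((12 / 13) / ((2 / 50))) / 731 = 300/9503 = 0.03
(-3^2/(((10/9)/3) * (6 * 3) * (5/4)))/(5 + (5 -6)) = -27/100 = -0.27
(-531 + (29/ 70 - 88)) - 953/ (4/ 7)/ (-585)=-10085737/16380 = -615.73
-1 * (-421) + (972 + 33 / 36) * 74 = 434501/6 = 72416.83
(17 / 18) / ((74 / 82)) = 1.05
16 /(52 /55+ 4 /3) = 330/47 = 7.02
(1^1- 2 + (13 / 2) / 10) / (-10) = 7/200 = 0.04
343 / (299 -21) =343/278 = 1.23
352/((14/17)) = 2992/7 = 427.43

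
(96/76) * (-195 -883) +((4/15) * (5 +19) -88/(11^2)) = -1356.01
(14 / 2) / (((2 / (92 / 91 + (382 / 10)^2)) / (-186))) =-950623.39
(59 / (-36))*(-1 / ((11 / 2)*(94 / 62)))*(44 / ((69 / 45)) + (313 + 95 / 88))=67.37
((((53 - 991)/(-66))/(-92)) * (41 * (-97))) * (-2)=-1865213/1518 = -1228.73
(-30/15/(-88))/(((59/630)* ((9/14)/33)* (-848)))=-735/50032 = -0.01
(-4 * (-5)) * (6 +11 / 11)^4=48020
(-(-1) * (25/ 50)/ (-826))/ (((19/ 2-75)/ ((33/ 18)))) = 11/649236 = 0.00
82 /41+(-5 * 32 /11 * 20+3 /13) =-41281/143 = -288.68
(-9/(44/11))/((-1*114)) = 3/152 = 0.02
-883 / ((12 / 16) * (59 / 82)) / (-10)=144812/885 = 163.63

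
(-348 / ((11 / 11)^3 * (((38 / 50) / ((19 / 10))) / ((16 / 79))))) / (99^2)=-4640/258093 = -0.02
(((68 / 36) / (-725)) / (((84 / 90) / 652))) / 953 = -5542/2901885 = 0.00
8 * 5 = 40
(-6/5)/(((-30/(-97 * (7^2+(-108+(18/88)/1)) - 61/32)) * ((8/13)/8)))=26088933/8800 = 2964.65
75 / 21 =25/7 = 3.57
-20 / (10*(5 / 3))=-6/5 = -1.20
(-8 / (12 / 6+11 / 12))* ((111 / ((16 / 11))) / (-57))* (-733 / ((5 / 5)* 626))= -894993/208145 = -4.30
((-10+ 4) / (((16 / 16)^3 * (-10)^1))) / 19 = 3/95 = 0.03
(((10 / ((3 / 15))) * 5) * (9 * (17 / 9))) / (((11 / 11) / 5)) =21250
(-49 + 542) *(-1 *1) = -493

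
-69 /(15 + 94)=-69/109 = -0.63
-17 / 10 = -1.70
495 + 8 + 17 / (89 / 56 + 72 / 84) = 69863/137 = 509.95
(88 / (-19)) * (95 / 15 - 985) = 258368/57 = 4532.77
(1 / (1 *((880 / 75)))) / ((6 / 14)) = 35/176 = 0.20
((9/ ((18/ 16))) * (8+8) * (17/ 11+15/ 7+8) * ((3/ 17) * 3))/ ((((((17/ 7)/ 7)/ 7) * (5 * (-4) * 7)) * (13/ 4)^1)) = -1451520/41327 = -35.12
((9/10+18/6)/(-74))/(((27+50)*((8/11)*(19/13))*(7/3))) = -1521/5511520 = 0.00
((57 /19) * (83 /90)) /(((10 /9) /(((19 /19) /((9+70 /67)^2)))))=0.02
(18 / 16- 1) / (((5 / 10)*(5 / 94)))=47/10 = 4.70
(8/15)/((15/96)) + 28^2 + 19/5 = 59341/75 = 791.21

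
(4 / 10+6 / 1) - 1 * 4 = 12/5 = 2.40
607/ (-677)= -607/677 = -0.90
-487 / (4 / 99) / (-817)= 48213/3268 = 14.75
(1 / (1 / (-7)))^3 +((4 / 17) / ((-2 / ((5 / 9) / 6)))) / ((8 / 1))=-1259501/3672 = -343.00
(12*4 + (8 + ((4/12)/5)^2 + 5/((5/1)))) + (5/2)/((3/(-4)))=12076/225 = 53.67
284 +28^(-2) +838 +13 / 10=4403341/3920 = 1123.30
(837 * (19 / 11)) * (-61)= -88189.36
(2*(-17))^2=1156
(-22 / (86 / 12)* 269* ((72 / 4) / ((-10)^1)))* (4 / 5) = 1278288/1075 = 1189.11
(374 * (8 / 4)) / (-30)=-374/15 = -24.93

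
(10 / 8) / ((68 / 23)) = 115/272 = 0.42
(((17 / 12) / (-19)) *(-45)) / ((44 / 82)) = 10455/1672 = 6.25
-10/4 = -2.50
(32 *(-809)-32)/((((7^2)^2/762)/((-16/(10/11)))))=347618304/2401 = 144780.63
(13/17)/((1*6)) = 13/102 = 0.13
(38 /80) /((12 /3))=19/160 = 0.12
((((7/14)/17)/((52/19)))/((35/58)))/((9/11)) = 6061/278460 = 0.02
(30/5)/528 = 1/88 = 0.01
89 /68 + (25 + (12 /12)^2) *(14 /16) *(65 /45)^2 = 67163/1377 = 48.77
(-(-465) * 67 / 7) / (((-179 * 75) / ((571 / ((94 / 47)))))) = -1185967/12530 = -94.65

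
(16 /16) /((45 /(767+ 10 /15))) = 2303/135 = 17.06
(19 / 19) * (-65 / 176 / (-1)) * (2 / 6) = 65/528 = 0.12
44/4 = 11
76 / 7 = 10.86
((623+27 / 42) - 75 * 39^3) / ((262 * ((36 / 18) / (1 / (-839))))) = 62276219/6154904 = 10.12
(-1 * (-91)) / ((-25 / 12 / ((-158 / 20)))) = 43134/125 = 345.07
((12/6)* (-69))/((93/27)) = -1242/31 = -40.06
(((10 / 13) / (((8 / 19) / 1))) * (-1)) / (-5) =19/52 = 0.37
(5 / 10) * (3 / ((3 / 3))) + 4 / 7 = 29/14 = 2.07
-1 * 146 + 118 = -28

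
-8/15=-0.53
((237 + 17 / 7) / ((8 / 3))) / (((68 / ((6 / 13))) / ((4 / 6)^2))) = 419/1547 = 0.27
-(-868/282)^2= -188356/19881 = -9.47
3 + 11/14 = 3.79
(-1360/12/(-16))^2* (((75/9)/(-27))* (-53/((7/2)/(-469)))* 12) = -641399375/486 = -1319751.80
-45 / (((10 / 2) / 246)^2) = -544644/5 = -108928.80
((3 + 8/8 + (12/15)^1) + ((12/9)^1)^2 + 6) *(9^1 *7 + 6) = 13018/15 = 867.87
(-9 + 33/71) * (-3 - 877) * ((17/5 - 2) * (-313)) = -233683296/71 = -3291314.03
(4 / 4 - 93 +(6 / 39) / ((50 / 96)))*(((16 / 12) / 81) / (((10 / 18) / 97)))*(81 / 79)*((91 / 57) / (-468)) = 20236916/21952125 = 0.92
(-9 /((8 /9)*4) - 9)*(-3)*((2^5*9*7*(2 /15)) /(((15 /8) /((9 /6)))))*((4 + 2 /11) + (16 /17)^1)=178165008/4675 = 38110.16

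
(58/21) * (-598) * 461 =-15989324/21 = -761396.38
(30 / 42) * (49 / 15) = 7/3 = 2.33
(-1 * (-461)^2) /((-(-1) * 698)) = -212521/698 = -304.47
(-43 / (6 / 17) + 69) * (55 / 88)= -1585/48 = -33.02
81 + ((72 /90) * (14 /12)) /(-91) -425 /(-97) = 1614796/18915 = 85.37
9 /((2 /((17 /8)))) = 153/16 = 9.56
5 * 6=30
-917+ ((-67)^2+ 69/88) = 314405/88 = 3572.78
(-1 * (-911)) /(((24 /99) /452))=1698559.50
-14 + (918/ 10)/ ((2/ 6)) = 1307/5 = 261.40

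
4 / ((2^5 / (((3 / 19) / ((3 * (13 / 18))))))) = 9/988 = 0.01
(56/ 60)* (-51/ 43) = -238/215 = -1.11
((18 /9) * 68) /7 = 19.43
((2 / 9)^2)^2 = 16/6561 = 0.00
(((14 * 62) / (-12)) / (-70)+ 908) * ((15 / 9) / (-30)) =-27271/540 = -50.50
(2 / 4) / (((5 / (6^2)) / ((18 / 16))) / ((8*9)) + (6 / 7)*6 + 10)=10206/309131 = 0.03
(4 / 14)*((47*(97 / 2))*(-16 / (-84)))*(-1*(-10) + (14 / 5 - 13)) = -18236/735 = -24.81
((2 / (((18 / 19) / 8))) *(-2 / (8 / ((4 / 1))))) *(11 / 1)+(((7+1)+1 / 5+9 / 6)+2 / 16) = -63343/360 = -175.95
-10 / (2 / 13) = -65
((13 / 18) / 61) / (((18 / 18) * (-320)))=-13/351360 = 0.00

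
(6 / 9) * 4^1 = 8/3 = 2.67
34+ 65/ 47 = 1663/47 = 35.38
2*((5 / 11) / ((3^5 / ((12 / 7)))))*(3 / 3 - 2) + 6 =37382/6237 = 5.99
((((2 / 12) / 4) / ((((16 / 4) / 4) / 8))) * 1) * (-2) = -2/3 = -0.67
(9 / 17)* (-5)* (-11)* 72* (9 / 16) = 40095/34 = 1179.26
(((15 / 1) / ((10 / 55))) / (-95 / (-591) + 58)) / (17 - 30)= -97515/893698 = -0.11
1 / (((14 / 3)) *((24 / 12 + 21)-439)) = -3/5824 = 0.00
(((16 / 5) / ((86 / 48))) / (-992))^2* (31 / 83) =144/118936925 = 0.00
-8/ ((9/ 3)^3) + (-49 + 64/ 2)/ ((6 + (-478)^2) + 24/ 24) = -1828387/6169257 = -0.30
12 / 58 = 6/29 = 0.21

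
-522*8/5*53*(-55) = 2434608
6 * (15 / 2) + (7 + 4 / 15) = 784/15 = 52.27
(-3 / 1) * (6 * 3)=-54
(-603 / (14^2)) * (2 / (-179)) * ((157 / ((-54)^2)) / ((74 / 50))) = 262975/210293496 = 0.00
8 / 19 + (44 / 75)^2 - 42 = -4406966/106875 = -41.23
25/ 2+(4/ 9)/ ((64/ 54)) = 103/8 = 12.88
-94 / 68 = -47/34 = -1.38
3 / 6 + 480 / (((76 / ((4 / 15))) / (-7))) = -429/38 = -11.29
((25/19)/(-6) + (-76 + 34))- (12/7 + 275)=-254509/798 = -318.93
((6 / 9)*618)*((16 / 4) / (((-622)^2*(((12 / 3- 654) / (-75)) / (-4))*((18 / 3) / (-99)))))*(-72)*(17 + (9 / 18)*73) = -157115376/1257373 = -124.96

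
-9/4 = -2.25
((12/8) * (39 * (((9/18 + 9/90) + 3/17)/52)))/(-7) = -297/2380 = -0.12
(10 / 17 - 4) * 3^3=-1566/17 = -92.12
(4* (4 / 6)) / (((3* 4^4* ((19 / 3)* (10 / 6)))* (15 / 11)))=11/45600 = 0.00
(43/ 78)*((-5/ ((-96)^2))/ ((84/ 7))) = -215/8626176 = 0.00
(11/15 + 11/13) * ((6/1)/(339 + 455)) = 0.01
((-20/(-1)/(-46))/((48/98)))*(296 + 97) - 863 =-111491/92 = -1211.86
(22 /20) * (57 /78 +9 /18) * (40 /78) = 352/507 = 0.69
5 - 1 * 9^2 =-76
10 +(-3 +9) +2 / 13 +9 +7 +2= 444/13 = 34.15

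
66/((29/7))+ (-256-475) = -20737/29 = -715.07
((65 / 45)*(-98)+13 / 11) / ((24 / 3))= -13897/792 = -17.55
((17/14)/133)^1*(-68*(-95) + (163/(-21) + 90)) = 2335579/39102 = 59.73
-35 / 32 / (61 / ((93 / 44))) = -3255/85888 = -0.04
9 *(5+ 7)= 108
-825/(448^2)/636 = -275/42549248 = 0.00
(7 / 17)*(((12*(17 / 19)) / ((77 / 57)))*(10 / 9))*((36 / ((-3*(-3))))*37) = 5920/11 = 538.18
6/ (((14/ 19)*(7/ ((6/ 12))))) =57/98 = 0.58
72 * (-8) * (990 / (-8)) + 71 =71351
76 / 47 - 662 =-31038/47 = -660.38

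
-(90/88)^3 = -91125/85184 = -1.07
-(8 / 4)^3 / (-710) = 4/355 = 0.01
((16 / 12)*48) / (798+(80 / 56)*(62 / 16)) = 1792/22499 = 0.08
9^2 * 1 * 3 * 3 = 729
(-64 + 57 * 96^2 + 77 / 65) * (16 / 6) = 91043192/65 = 1400664.49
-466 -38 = -504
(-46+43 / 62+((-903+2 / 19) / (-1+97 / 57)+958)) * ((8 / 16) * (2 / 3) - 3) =92735/93 = 997.15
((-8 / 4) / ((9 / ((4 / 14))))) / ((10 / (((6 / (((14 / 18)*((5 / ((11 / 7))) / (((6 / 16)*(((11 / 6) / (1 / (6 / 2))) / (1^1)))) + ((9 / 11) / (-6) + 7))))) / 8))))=-1089/1495235 = 0.00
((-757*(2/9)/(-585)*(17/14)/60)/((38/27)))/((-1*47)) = -12869/146273400 = 0.00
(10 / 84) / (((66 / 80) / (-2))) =-200/693 = -0.29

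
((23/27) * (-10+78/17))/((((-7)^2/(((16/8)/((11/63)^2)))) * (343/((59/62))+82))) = -93633/6711991 = -0.01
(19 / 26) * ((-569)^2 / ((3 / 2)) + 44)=6152713/39 = 157761.87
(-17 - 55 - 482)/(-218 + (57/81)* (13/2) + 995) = -29916/42205 = -0.71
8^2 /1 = 64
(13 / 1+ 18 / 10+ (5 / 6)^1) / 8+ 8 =2389/240 = 9.95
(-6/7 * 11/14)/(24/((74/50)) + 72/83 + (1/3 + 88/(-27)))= -2736261/57522031 = -0.05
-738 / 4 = -369/2 = -184.50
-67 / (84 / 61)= -4087/84 = -48.65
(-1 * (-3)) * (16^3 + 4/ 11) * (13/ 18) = 97630/11 = 8875.45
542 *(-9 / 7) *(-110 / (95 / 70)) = 1073160/19 = 56482.11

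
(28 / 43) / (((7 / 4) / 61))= 976/43 = 22.70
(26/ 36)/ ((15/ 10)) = 13/27 = 0.48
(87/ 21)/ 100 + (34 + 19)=37129/700 = 53.04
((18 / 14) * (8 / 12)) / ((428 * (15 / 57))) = 57/7490 = 0.01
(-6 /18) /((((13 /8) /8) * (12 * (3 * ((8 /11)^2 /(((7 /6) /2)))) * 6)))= -847/101088 = -0.01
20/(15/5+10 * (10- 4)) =20/63 = 0.32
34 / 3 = 11.33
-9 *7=-63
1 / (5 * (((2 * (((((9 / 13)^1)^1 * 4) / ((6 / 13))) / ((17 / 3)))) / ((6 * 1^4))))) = 17/30 = 0.57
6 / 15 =2/5 = 0.40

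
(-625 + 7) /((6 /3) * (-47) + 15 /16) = 9888/1489 = 6.64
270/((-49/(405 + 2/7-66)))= -641250/343 = -1869.53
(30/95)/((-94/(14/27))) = -14/8037 = 0.00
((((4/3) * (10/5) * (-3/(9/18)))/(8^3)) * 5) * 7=-35/32 = -1.09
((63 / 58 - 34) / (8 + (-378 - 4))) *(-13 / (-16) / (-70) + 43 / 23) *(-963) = -347771079/2208640 = -157.46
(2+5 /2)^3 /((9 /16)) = 162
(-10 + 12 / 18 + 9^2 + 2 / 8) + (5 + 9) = 1031/12 = 85.92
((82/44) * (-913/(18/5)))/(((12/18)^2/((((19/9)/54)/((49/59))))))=-19073815/381024 = -50.06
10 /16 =5/8 = 0.62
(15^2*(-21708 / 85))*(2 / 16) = -244215/34 = -7182.79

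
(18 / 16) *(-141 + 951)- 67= 3377/4 = 844.25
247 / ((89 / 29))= 7163/89 = 80.48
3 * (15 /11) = 45/11 = 4.09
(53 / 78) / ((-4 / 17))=-901/312 = -2.89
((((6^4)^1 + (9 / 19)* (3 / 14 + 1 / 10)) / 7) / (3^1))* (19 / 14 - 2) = -2585817/65170 = -39.68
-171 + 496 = 325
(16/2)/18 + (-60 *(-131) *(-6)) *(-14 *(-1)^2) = 5942164/9 = 660240.44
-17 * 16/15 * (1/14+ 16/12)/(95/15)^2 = -8024/12635 = -0.64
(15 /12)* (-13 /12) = -65/48 = -1.35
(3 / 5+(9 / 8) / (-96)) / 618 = 251/263680 = 0.00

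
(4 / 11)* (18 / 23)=72/253 = 0.28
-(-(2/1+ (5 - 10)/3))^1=1/3 = 0.33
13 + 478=491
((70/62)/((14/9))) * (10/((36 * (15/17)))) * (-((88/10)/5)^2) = -8228/11625 = -0.71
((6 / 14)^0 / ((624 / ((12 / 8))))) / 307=1/127712 = 0.00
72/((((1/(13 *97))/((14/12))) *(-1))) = -105924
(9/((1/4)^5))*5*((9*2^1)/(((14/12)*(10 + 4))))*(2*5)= 24883200/49 = 507820.41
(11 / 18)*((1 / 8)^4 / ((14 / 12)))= 11/86016 = 0.00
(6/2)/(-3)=-1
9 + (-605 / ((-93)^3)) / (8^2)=463310237/51478848 = 9.00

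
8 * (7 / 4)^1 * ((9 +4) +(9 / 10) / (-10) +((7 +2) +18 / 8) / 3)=5831/25 = 233.24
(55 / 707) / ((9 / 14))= 110/909 = 0.12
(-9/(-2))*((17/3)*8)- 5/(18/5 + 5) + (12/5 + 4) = 45111/215 = 209.82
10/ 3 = 3.33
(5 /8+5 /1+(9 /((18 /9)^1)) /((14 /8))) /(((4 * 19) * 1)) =459/4256 = 0.11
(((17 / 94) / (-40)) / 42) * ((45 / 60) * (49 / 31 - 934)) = 2091/27776 = 0.08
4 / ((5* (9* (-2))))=-2/45 = -0.04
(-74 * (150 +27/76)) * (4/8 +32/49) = -47776287/3724 = -12829.29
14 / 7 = 2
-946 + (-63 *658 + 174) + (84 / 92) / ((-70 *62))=-602142763/14260 = -42226.00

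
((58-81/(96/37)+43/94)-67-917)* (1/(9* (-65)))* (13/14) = 205567/135360 = 1.52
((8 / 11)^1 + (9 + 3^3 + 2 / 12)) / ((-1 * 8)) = -2435/528 = -4.61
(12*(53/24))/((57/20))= 530/57 = 9.30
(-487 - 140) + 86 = -541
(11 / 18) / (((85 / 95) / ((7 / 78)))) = 1463/23868 = 0.06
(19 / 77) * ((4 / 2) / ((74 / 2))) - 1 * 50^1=-142412/2849 = -49.99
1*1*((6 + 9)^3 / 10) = 675/2 = 337.50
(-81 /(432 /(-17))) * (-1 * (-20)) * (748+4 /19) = 906270/19 = 47698.42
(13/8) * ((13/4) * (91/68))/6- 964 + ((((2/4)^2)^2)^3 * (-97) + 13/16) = -200964899/208896 = -962.03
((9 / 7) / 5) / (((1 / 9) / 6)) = 486/35 = 13.89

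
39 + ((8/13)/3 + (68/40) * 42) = 21568/195 = 110.61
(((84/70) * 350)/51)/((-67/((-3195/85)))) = 89460/19363 = 4.62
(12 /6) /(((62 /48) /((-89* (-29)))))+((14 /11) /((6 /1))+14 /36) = 24533513/6138 = 3996.99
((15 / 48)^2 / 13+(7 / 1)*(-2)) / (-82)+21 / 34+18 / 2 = 45410135/4639232 = 9.79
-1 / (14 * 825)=-1/11550 = 0.00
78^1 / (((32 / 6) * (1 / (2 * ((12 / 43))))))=8.16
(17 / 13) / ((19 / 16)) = 272/247 = 1.10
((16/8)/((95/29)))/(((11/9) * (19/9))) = 4698/19855 = 0.24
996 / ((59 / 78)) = 77688/59 = 1316.75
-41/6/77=-41/462 = -0.09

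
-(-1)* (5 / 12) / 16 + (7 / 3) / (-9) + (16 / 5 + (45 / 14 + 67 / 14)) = 10.97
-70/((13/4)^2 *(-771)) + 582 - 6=576.01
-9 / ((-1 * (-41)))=-9/41 = -0.22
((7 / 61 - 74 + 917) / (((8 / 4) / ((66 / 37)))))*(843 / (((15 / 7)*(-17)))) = -18045258/1037 = -17401.41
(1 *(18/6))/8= 3/8 = 0.38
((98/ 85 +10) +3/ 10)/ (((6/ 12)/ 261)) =508167/85 = 5978.44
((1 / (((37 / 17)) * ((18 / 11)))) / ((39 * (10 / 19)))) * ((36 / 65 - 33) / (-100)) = 67507/15210000 = 0.00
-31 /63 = -0.49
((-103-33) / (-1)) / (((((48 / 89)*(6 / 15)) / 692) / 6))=2617490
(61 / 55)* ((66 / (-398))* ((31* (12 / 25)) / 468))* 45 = -17019/64675 = -0.26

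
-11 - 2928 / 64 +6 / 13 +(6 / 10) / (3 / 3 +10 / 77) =-420411/7540 = -55.76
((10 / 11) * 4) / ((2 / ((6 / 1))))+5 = 175/11 = 15.91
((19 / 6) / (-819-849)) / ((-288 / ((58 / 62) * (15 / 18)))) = 2755/536108544 = 0.00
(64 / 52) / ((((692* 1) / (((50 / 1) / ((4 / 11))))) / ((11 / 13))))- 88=-2566806/29237 = -87.79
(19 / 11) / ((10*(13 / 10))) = 19/143 = 0.13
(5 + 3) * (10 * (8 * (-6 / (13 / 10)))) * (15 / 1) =-576000/13 = -44307.69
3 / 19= 0.16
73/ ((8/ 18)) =657/4 = 164.25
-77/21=-11/3 = -3.67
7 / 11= 0.64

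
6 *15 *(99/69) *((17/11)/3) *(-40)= -61200/23 = -2660.87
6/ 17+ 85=1451/17 = 85.35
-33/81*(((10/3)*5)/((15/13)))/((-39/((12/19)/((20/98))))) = 2156/4617 = 0.47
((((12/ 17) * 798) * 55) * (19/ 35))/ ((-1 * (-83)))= 285912/1411 = 202.63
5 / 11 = 0.45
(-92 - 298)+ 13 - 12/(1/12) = -521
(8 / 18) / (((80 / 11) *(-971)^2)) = 11/169711380 = 0.00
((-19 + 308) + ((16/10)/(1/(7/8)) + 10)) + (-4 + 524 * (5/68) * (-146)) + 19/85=-452937/85 = -5328.67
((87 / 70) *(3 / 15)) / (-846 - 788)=-87/571900 = 0.00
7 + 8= 15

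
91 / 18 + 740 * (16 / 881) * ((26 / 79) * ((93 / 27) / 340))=108623957/21297294 = 5.10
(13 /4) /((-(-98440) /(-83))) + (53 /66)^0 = 392681/393760 = 1.00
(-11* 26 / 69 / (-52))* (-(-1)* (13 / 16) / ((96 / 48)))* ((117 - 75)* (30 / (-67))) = -15015/24656 = -0.61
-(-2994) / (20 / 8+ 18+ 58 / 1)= 5988/157 = 38.14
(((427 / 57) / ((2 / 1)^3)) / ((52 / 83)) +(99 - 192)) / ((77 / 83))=-180091325/1825824 = -98.64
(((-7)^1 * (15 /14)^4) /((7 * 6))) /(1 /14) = -16875/5488 = -3.07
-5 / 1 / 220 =-1/44 = -0.02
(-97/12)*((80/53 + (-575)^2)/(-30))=339950177/3816 = 89085.48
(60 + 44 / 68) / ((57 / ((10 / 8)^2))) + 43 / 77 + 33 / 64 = 2.74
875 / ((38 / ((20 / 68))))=4375/646 = 6.77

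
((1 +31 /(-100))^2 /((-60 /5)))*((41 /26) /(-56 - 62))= 65067/122720000 = 0.00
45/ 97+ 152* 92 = 1356493/97 = 13984.46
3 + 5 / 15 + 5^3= 385/3 = 128.33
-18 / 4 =-9/2 = -4.50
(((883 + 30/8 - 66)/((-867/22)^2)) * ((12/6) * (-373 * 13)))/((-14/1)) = 275175901/751689 = 366.08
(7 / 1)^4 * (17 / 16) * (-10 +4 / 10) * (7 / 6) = -285719/10 = -28571.90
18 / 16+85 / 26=457/104 = 4.39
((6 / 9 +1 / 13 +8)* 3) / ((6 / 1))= 341/78 = 4.37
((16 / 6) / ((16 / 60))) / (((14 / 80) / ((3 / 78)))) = 200/91 = 2.20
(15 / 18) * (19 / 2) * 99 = 3135/4 = 783.75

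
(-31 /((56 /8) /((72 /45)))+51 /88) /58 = -691/6160 = -0.11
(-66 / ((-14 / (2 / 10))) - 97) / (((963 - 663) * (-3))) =1681/15750 = 0.11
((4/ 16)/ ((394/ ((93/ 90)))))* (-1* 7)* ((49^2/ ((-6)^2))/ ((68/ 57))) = -0.26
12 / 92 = 3/23 = 0.13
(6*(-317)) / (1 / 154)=-292908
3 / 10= 0.30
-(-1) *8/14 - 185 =-1291/7 = -184.43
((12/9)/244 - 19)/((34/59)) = -102542/3111 = -32.96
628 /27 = 23.26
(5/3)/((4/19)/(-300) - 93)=-2375/132526 = -0.02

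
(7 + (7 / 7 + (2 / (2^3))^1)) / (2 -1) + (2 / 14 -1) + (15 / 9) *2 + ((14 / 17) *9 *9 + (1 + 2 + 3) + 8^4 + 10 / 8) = 2985007/714 = 4180.68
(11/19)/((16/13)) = 143/304 = 0.47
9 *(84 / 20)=189/5 = 37.80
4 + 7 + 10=21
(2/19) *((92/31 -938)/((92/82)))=-1188426/13547 = -87.73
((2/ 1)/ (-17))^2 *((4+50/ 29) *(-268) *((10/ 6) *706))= -628170560/25143 = -24983.91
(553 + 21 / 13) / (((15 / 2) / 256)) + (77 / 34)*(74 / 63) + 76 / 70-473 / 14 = 375937547/19890 = 18900.83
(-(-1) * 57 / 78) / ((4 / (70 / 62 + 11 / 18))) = 18449/58032 = 0.32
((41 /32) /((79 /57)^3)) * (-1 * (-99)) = 751698387/15777248 = 47.64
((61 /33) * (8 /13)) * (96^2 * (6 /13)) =8994816/1859 = 4838.52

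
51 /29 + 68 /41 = 4063/1189 = 3.42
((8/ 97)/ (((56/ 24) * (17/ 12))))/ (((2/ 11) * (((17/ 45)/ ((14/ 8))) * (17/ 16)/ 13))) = 3706560/476561 = 7.78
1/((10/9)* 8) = 9/80 = 0.11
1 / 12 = 0.08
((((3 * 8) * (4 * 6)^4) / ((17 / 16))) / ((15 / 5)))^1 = 42467328/17 = 2498078.12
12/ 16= 3/4 = 0.75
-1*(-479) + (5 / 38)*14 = 9136/19 = 480.84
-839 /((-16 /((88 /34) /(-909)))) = -0.15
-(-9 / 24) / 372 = 1/992 = 0.00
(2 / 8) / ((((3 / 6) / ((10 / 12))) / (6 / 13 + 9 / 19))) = 385/988 = 0.39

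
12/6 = 2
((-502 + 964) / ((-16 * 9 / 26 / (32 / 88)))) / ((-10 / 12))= 36.40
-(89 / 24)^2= -7921/576 = -13.75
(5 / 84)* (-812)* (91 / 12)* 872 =-2876510/9 = -319612.22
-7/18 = -0.39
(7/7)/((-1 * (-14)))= 1/14 = 0.07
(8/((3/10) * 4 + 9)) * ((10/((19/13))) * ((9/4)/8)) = 975/646 = 1.51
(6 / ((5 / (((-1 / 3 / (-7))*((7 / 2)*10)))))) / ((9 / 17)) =34/9 = 3.78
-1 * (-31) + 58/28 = 463/14 = 33.07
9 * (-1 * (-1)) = 9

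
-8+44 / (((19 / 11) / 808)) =390920/19 = 20574.74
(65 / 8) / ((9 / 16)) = 130/9 = 14.44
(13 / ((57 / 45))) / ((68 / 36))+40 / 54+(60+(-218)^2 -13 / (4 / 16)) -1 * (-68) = 415173445/8721 = 47606.17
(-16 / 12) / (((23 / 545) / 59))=-1864.06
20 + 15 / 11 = 235/11 = 21.36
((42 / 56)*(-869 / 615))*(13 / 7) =-11297/5740 = -1.97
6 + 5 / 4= 29/4 = 7.25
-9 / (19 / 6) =-54/19 = -2.84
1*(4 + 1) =5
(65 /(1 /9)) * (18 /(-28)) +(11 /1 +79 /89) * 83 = 760811/1246 = 610.60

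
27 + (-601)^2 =361228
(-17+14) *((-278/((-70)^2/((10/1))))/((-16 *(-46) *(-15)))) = -139/901600 = 0.00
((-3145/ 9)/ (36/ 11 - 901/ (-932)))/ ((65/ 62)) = -399807496/5085171 = -78.62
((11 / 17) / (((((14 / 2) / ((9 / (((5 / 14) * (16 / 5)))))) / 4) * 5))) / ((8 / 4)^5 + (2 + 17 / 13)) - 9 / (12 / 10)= -32441/4335 = -7.48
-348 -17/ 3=-1061/3 = -353.67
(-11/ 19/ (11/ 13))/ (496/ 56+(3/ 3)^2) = -91/1311 = -0.07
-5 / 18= -0.28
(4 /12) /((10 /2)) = 1/15 = 0.07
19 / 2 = 9.50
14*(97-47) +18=718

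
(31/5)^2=961/25 = 38.44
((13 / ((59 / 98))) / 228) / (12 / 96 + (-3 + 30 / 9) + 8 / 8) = 364/5605 = 0.06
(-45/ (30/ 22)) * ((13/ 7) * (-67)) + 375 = 31368/7 = 4481.14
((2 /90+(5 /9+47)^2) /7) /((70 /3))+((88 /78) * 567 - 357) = 36429761/122850 = 296.54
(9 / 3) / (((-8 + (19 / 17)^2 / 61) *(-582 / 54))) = 0.03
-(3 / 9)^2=-1/9 = -0.11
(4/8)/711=1/1422 = 0.00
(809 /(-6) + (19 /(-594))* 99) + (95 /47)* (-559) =-59591/47 = -1267.89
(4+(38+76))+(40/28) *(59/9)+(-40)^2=1727.37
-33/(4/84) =-693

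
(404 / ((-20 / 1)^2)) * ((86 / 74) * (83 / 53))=360469/196100 = 1.84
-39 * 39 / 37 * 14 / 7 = -3042/37 = -82.22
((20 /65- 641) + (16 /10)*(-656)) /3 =-36623/65 = -563.43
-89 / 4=-22.25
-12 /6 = -2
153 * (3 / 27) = 17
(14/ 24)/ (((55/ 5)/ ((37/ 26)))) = 259/3432 = 0.08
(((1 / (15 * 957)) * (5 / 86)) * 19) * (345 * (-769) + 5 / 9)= -22683530/1111077 = -20.42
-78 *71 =-5538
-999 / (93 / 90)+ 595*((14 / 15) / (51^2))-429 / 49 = -680010649/697221 = -975.32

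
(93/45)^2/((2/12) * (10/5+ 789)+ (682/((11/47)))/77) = 147994/5879325 = 0.03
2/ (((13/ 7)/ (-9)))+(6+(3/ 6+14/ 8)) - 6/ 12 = -101/52 = -1.94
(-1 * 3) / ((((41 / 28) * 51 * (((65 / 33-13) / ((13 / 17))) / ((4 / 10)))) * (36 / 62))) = 341/177735 = 0.00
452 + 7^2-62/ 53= 26491/53 = 499.83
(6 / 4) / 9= 1/6 = 0.17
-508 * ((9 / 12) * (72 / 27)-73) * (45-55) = -360680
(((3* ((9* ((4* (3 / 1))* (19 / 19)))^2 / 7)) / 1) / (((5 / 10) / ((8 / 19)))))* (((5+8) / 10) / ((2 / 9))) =16376256/665 = 24625.95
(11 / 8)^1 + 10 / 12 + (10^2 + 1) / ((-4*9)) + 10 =9.40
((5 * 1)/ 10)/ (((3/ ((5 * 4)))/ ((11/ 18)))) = 55/27 = 2.04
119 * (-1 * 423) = -50337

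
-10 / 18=-5/9 = -0.56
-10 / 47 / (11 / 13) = -130/517 = -0.25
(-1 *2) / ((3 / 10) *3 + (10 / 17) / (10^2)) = -170/77 = -2.21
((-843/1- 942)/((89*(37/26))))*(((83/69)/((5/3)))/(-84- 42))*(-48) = -293488/75739 = -3.87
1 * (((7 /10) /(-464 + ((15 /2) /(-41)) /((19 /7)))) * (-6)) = 32718/3615085 = 0.01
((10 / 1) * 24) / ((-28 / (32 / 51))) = -640/119 = -5.38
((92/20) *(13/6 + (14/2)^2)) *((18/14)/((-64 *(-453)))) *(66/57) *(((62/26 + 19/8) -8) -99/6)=-159458563/668362240 = -0.24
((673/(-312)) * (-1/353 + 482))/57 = -669635/36712 = -18.24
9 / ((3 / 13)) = 39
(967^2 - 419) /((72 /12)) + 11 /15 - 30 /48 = 18693413/120 = 155778.44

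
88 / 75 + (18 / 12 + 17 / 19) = 10169/2850 = 3.57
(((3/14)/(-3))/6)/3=-1/252 = 0.00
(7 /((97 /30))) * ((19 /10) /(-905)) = -399/87785 = 0.00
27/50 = 0.54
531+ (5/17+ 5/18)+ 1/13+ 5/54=3172901/5967 = 531.74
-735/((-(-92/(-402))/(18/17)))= 1329615/391 = 3400.55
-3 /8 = -0.38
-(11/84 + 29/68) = -199/357 = -0.56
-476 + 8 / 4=-474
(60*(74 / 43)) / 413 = 4440/17759 = 0.25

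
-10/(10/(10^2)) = -100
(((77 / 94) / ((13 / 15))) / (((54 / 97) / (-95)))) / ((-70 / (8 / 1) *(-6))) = -101365/32994 = -3.07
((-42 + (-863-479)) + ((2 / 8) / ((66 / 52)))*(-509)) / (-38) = 97961/2508 = 39.06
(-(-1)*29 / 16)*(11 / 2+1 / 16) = 2581/256 = 10.08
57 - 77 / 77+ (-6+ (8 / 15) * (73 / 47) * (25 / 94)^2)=15591700/311469 = 50.06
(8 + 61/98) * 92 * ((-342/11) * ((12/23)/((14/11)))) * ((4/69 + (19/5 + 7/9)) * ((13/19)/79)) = -252988944/623231 = -405.93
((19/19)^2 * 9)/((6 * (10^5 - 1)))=1/66666 = 0.00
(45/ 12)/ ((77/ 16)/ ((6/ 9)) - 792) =-40/8371 = 0.00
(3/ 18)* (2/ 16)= 1/48 = 0.02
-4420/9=-491.11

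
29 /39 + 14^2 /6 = 33.41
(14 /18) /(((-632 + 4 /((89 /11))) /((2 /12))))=-623/3035016 = 0.00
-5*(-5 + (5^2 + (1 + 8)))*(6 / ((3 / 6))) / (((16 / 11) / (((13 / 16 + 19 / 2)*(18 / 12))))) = -2368575/128 = -18504.49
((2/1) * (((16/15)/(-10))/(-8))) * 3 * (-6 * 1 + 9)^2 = 18/25 = 0.72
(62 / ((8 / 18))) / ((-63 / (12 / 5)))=-186/35 = -5.31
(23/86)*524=6026/43 = 140.14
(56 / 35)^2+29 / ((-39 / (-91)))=5267/75 = 70.23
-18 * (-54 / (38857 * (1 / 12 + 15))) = 11664/7033117 = 0.00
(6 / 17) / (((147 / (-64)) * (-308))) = 32/64141 = 0.00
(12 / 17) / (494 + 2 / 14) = 28/19601 = 0.00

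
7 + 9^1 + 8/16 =33/2 = 16.50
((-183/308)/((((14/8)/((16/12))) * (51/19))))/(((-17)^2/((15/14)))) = -11590/18536749 = 0.00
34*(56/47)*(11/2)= 10472/47 = 222.81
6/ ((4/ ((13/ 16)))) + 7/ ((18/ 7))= 1135/288 = 3.94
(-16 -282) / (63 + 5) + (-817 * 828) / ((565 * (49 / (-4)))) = 87875671/941290 = 93.36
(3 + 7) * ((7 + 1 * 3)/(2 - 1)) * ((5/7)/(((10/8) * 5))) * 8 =640/7 = 91.43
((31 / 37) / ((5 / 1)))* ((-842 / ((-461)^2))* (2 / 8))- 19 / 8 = -2.38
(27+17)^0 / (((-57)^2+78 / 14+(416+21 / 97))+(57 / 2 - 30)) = 1358/4982893 = 0.00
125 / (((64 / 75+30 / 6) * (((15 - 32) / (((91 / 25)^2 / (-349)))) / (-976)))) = -46.55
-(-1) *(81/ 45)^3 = 729/125 = 5.83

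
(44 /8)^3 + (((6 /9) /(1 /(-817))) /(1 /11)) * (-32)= 4605337/24 = 191889.04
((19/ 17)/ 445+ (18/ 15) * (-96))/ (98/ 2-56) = 871469/52955 = 16.46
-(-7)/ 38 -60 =-2273/38 = -59.82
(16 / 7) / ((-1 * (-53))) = 0.04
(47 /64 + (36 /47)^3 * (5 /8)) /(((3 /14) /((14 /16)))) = 330550129/79736064 = 4.15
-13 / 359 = -0.04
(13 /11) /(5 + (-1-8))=-13/44 = -0.30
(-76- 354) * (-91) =39130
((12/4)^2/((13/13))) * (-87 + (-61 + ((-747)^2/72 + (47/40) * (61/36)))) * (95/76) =10949927/128 = 85546.30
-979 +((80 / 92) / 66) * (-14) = -743201/759 = -979.18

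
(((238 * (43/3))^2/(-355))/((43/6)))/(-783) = 4871384/833895 = 5.84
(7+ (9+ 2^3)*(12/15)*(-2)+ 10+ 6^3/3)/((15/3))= 309/25 = 12.36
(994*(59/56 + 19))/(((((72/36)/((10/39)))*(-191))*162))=-398665/4826952 = -0.08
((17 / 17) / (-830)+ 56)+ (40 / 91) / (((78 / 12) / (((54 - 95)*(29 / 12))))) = 145216571/2945670 = 49.30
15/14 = 1.07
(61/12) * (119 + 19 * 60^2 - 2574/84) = 58489057/168 = 348149.15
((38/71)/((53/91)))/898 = 1729/1689587 = 0.00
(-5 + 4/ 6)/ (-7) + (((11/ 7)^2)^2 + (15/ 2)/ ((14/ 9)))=332443/28812 = 11.54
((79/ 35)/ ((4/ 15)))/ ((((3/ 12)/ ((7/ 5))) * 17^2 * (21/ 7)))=79/1445 = 0.05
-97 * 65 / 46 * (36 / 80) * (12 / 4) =-34047/184 = -185.04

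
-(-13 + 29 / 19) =218/19 = 11.47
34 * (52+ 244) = 10064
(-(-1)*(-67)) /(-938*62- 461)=67/58617 = 0.00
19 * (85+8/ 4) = 1653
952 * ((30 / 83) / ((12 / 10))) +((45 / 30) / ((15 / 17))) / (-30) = 7138589/24900 = 286.69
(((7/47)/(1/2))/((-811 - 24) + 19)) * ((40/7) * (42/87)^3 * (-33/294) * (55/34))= 42350/993827361 = 0.00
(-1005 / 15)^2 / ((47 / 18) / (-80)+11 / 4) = 6464160/3913 = 1651.97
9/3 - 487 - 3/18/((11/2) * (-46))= -734711/1518 = -484.00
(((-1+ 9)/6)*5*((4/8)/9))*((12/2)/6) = 10/27 = 0.37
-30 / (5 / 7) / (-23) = 42/23 = 1.83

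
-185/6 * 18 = -555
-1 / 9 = -0.11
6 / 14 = 3/7 = 0.43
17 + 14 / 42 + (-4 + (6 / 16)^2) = 2587/192 = 13.47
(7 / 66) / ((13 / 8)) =28/429 = 0.07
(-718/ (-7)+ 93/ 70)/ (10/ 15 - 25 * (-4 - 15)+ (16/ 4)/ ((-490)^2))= 37419585/171311356 = 0.22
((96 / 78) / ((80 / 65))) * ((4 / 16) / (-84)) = -1/336 = 0.00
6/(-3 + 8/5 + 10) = 30/43 = 0.70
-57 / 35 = -1.63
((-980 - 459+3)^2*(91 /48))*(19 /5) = 222835249/15 = 14855683.27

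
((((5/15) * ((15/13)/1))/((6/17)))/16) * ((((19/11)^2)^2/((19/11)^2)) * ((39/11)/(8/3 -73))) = -92055/8986912 = -0.01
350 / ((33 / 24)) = 2800/11 = 254.55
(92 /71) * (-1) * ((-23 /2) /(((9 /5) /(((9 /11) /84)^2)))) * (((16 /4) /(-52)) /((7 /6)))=-7935/153229076 = 0.00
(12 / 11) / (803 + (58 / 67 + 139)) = 201/173723 = 0.00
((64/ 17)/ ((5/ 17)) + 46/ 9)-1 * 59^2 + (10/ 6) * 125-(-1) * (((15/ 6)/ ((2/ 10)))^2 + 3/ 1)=-557191/180 = -3095.51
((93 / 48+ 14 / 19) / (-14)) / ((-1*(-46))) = -813/195776 = 0.00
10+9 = 19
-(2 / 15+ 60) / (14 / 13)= -5863/105 = -55.84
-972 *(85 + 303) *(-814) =306988704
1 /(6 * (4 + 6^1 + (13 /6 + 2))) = 1/85 = 0.01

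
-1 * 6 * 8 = -48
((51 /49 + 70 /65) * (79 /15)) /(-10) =-106571/95550 = -1.12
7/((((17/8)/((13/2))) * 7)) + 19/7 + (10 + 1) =1996/119 = 16.77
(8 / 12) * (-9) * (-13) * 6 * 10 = 4680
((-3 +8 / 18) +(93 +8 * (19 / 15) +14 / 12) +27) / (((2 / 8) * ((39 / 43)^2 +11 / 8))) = 342789808/1462815 = 234.34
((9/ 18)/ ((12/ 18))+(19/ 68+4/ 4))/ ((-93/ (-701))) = 16123/1054 = 15.30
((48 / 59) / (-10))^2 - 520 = -45252424/87025 = -519.99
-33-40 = -73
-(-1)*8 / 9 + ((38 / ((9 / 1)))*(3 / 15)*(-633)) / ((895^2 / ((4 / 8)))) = 32028973/36046125 = 0.89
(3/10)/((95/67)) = 201/950 = 0.21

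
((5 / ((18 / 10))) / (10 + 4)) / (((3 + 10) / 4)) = 50/819 = 0.06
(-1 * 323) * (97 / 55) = -31331/55 = -569.65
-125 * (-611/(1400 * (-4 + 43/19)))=-58045/1848 = -31.41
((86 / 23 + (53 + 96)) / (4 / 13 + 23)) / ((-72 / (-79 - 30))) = 1659307/167256 = 9.92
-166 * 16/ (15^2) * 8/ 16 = -1328/225 = -5.90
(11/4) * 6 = 33/2 = 16.50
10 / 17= 0.59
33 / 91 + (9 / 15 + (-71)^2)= 2294093/455 = 5041.96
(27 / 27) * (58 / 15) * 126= 2436/5 = 487.20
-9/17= -0.53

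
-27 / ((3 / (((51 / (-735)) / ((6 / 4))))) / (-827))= -344.30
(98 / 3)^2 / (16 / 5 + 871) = 48020/39339 = 1.22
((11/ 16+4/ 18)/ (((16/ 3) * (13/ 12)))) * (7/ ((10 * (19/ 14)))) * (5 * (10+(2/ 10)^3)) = 8030169/1976000 = 4.06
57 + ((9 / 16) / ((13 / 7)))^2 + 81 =138.09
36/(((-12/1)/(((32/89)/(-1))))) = 1.08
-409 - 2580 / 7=-5443/7 = -777.57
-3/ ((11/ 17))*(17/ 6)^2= -4913/132 = -37.22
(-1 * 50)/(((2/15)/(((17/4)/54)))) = -29.51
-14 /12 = -7/6 = -1.17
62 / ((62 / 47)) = 47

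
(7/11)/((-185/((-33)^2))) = -693/185 = -3.75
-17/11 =-1.55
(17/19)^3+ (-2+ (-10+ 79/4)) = 232281/27436 = 8.47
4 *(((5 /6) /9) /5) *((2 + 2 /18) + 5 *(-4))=-322/243 = -1.33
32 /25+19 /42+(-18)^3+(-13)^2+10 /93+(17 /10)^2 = -122784461/21700 = -5658.27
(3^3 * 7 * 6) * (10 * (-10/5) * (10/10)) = -22680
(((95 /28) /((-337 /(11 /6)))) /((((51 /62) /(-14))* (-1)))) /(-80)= 6479/1649952 = 0.00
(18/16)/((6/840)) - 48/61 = 19119/122 = 156.71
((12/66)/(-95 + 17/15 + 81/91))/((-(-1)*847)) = -390/168921203 = 0.00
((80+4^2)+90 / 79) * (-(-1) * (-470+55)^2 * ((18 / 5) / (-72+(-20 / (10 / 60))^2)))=132165465/31442 = 4203.47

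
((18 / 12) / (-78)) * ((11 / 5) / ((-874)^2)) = -11/198607760 = 0.00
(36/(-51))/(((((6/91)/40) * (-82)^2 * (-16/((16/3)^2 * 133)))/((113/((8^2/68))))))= 27352780/15129 = 1807.97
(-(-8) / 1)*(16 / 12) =32/3 = 10.67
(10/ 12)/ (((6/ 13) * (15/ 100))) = 325/27 = 12.04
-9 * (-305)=2745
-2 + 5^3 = 123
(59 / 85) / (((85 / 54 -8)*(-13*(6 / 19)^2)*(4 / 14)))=447279/1533740 = 0.29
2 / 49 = 0.04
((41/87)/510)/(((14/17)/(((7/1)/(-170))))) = -41/887400 = 0.00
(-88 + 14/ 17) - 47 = -2281/17 = -134.18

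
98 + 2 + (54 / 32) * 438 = 6713/8 = 839.12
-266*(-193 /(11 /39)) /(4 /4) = 2002182/11 = 182016.55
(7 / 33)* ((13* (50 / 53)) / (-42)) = -325/5247 = -0.06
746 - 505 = 241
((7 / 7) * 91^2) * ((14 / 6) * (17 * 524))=516370036/3 = 172123345.33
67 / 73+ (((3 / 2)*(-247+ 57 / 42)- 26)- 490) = -1805969/2044 = -883.55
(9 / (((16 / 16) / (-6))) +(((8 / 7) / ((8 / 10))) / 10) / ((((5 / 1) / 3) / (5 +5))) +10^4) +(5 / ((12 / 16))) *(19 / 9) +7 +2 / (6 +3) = 1883981/189 = 9968.15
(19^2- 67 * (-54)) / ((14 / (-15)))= -59685/14 = -4263.21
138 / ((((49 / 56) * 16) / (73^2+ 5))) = 52578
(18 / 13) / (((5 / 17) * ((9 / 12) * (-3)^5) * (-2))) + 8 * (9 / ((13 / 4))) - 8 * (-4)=285188/5265 = 54.17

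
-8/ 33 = -0.24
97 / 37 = 2.62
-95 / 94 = -1.01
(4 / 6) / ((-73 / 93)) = -62/73 = -0.85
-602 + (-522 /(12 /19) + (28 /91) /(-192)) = -1428.50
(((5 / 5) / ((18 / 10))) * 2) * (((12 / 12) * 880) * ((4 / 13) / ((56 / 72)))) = 35200/91 = 386.81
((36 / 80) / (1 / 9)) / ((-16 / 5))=-81/64 = -1.27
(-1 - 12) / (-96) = 13/96 = 0.14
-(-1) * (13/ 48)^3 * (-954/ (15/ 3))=-116441/30720 = -3.79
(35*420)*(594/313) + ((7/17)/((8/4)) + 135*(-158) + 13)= 70027877/10642 = 6580.33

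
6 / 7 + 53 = 377/7 = 53.86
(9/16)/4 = 9/64 = 0.14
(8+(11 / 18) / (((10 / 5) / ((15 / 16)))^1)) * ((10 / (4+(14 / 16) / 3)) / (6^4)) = 7955/533952 = 0.01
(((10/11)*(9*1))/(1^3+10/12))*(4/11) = 1.62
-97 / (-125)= 97/125 = 0.78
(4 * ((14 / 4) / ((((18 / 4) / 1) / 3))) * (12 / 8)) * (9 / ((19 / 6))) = 756/19 = 39.79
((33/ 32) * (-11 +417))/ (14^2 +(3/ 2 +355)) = 6699/8840 = 0.76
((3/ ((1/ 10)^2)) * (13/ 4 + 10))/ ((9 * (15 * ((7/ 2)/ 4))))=2120/63 = 33.65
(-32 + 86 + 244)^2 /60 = 22201/15 = 1480.07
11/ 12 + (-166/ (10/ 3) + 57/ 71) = -204823/4260 = -48.08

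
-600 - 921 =-1521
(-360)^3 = -46656000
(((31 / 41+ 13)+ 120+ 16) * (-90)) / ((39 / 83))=-15288600/533 = -28684.05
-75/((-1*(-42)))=-25/14 = -1.79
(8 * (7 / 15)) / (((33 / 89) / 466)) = 2322544/495 = 4692.01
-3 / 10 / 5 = -3/50 = -0.06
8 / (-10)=-4/5 = -0.80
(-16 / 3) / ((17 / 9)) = -48/17 = -2.82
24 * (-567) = -13608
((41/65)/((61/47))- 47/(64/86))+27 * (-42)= -151833521/126880 = -1196.67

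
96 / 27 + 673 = 6089/9 = 676.56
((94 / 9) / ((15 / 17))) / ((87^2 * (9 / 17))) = 27166/9196335 = 0.00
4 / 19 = 0.21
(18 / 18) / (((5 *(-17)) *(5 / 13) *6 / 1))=-13/2550 = -0.01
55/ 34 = 1.62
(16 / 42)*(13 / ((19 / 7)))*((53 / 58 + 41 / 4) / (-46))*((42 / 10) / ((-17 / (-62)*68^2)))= -730639/498099592 = 0.00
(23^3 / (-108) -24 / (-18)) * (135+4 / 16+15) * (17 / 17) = -7225823/432 = -16726.44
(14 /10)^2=49/25 = 1.96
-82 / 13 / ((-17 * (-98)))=-41/10829 = 0.00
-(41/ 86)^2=-1681/7396 = -0.23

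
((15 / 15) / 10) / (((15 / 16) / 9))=24/25 = 0.96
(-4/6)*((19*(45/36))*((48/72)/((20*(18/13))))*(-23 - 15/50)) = 57551/6480 = 8.88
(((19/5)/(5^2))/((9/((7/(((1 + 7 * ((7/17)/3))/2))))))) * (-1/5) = -2261/93750 = -0.02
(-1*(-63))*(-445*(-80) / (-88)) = -280350/11 = -25486.36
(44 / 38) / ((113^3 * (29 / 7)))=154/795036247 = 0.00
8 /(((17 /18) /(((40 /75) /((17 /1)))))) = 384/1445 = 0.27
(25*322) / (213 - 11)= 4025/101 = 39.85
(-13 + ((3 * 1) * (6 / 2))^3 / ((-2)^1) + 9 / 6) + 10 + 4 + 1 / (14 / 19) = -5049/14 = -360.64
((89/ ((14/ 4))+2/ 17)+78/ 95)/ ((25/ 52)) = 15500264/282625 = 54.84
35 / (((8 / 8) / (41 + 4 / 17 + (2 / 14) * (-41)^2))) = 9848.24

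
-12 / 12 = -1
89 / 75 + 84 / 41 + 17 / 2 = 11.74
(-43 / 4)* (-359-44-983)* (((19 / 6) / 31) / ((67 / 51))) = 9625077/8308 = 1158.53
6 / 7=0.86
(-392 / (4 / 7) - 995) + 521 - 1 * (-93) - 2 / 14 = -7470/7 = -1067.14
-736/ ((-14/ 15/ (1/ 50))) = 552/35 = 15.77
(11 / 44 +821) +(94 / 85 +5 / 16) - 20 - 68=999149/1360 = 734.67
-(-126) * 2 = 252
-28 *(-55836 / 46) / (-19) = -1788.80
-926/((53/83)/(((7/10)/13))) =-269003/3445 = -78.09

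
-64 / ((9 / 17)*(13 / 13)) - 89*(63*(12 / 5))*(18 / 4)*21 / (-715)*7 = 396685694/32175 = 12329.00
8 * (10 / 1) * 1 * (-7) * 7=-3920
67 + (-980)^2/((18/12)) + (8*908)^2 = 160218089/3 = 53406029.67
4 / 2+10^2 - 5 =97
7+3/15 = 36/5 = 7.20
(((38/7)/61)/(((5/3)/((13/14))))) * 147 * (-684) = -1520532/305 = -4985.35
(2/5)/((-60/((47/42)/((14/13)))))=-611/88200 = -0.01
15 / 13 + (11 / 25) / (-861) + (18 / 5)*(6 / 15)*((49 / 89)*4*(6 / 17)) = 962160364/423375225 = 2.27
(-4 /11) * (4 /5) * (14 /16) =-14/55 = -0.25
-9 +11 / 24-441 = -449.54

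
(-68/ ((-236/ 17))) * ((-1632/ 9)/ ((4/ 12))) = -157216/59 = -2664.68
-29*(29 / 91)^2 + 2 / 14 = -23206/8281 = -2.80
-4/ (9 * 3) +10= 266/27 = 9.85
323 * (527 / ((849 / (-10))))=-1702210/849 = -2004.96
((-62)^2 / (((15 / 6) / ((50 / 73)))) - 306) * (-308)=-16798936/73 = -230122.41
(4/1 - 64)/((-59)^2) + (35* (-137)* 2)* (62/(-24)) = 517432885/20886 = 24774.15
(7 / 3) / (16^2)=7/768 = 0.01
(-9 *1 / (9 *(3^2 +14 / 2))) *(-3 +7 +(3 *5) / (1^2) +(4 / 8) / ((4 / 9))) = -161/128 = -1.26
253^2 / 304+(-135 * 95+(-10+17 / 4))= -3836539/304 = -12620.19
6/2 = 3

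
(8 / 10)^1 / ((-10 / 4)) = -8/25 = -0.32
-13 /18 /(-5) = 13/90 = 0.14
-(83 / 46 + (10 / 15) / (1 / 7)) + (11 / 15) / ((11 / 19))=-1197/230 = -5.20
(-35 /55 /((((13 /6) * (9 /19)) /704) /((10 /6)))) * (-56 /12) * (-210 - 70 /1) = -333670400/351 = -950627.92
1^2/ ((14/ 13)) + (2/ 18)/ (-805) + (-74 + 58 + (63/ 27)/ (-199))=-43492823/2883510 = -15.08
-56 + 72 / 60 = -274/5 = -54.80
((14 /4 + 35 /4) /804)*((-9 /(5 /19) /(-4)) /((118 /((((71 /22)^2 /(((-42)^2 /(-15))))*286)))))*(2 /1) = -1245127/22263296 = -0.06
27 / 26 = 1.04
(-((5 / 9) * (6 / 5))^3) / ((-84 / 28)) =8/81 = 0.10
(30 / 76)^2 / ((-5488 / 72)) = -2025/990584 = 0.00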